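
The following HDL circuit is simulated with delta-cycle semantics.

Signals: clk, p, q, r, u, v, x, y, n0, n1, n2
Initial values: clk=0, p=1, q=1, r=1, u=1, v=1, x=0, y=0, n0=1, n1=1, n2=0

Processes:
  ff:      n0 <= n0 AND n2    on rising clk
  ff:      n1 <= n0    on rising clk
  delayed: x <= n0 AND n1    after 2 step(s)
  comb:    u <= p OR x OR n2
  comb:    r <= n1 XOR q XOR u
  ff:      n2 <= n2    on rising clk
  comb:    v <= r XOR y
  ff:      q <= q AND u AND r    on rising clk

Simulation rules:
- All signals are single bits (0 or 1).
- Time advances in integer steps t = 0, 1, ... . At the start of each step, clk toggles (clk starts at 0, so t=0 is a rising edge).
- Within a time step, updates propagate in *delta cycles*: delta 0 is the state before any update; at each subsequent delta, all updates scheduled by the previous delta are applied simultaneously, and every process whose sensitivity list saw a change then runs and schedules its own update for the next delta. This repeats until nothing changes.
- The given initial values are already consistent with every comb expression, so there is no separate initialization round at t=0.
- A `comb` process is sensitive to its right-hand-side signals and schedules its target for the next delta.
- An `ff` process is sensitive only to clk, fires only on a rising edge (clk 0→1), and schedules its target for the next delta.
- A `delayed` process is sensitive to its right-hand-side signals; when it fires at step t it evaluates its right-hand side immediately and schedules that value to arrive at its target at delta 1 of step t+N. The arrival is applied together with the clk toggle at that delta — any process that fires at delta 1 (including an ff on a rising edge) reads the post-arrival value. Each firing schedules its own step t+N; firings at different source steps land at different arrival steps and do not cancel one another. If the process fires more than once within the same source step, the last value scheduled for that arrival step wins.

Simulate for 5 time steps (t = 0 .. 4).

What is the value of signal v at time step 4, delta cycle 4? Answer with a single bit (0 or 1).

t=0 Δ0: n0=1 x=0 n2=0 q=1 r=1 p=1 n1=1 y=0 v=1 u=1 clk=0
  Δ1: clk:0→1
  Δ2: n0:1→0
  (2Δ to stable)
t=1 Δ0: n0=0 x=0 n2=0 q=1 r=1 p=1 n1=1 y=0 v=1 u=1 clk=1
  Δ1: clk:1→0
  (1Δ to stable)
t=2 Δ0: n0=0 x=0 n2=0 q=1 r=1 p=1 n1=1 y=0 v=1 u=1 clk=0
  Δ1: clk:0→1
  Δ2: n1:1→0
  Δ3: r:1→0
  Δ4: v:1→0
  (4Δ to stable)
t=3 Δ0: n0=0 x=0 n2=0 q=1 r=0 p=1 n1=0 y=0 v=0 u=1 clk=1
  Δ1: clk:1→0
  (1Δ to stable)
t=4 Δ0: n0=0 x=0 n2=0 q=1 r=0 p=1 n1=0 y=0 v=0 u=1 clk=0
  Δ1: clk:0→1
  Δ2: q:1→0
  Δ3: r:0→1
  Δ4: v:0→1
  (4Δ to stable)

1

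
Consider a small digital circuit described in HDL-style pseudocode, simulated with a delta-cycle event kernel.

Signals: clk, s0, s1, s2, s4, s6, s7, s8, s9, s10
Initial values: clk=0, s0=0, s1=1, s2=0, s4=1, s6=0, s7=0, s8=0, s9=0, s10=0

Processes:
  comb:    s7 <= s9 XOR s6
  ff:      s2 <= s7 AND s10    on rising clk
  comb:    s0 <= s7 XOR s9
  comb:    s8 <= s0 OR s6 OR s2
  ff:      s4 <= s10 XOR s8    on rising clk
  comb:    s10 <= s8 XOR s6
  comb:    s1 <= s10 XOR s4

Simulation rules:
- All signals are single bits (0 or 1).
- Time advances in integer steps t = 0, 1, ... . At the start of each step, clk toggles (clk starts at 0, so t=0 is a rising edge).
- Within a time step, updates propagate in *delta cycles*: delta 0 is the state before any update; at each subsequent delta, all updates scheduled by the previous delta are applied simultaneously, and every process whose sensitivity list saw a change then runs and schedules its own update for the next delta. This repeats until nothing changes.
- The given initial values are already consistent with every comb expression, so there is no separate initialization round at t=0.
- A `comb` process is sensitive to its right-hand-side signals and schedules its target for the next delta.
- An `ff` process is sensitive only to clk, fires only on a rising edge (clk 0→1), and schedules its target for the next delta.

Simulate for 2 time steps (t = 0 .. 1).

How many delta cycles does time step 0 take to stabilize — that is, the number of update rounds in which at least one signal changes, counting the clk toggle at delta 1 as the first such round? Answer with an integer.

t=0 Δ0: s2=0 s6=0 clk=0 s0=0 s1=1 s9=0 s4=1 s8=0 s7=0 s10=0
  Δ1: clk:0→1
  Δ2: s4:1→0
  Δ3: s1:1→0
  (3Δ to stable)
t=1 Δ0: s2=0 s6=0 clk=1 s0=0 s1=0 s9=0 s4=0 s8=0 s7=0 s10=0
  Δ1: clk:1→0
  (1Δ to stable)

3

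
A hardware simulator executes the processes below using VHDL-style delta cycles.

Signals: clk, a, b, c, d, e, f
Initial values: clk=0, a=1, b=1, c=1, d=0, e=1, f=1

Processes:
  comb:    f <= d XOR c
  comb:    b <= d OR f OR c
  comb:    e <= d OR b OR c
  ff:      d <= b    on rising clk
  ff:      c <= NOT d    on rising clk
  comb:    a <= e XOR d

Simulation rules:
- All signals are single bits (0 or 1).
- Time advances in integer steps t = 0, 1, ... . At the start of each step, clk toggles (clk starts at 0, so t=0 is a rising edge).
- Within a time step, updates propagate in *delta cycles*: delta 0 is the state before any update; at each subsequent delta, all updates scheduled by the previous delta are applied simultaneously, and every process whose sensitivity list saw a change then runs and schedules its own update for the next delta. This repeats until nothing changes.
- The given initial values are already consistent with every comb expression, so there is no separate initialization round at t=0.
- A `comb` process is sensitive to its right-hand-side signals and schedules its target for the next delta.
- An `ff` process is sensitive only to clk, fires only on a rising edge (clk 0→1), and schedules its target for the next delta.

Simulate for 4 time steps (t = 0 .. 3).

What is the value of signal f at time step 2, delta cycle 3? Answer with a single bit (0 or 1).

t0.Δ0 e=1 f=1 d=0 b=1 a=1 c=1 clk=0
t0.Δ1 e=1 f=1 d=0 b=1 a=1 c=1 clk=1
t0.Δ2 e=1 f=1 d=1 b=1 a=1 c=1 clk=1
t0.Δ3 e=1 f=0 d=1 b=1 a=0 c=1 clk=1
t1.Δ0 e=1 f=0 d=1 b=1 a=0 c=1 clk=1
t1.Δ1 e=1 f=0 d=1 b=1 a=0 c=1 clk=0
t2.Δ0 e=1 f=0 d=1 b=1 a=0 c=1 clk=0
t2.Δ1 e=1 f=0 d=1 b=1 a=0 c=1 clk=1
t2.Δ2 e=1 f=0 d=1 b=1 a=0 c=0 clk=1
t2.Δ3 e=1 f=1 d=1 b=1 a=0 c=0 clk=1
t3.Δ0 e=1 f=1 d=1 b=1 a=0 c=0 clk=1
t3.Δ1 e=1 f=1 d=1 b=1 a=0 c=0 clk=0

1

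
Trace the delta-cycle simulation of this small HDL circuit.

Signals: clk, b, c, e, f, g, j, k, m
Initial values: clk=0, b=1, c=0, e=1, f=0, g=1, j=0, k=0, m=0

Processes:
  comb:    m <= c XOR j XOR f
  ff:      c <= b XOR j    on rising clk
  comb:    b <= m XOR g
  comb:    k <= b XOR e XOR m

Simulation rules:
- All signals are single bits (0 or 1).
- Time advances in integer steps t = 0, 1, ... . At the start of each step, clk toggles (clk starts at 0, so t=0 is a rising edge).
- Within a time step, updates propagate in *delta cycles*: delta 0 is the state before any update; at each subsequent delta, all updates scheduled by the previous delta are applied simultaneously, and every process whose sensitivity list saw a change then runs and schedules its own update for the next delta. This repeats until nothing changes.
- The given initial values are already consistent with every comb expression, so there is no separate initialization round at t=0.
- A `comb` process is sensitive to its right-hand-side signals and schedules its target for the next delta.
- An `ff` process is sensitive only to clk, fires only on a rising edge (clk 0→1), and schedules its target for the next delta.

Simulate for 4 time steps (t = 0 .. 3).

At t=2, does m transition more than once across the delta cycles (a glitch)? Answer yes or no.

no

[bits: j,c,m,e,clk,k,f,b,g]
t=0: Δ0=000100011 Δ1=000110011 Δ2=010110011 Δ3=011110011 Δ4=011111001 Δ5=011110001 | 5Δ
t=1: Δ0=011110001 Δ1=011100001 | 1Δ
t=2: Δ0=011100001 Δ1=011110001 Δ2=001110001 Δ3=000110001 Δ4=000111011 Δ5=000110011 | 5Δ
t=3: Δ0=000110011 Δ1=000100011 | 1Δ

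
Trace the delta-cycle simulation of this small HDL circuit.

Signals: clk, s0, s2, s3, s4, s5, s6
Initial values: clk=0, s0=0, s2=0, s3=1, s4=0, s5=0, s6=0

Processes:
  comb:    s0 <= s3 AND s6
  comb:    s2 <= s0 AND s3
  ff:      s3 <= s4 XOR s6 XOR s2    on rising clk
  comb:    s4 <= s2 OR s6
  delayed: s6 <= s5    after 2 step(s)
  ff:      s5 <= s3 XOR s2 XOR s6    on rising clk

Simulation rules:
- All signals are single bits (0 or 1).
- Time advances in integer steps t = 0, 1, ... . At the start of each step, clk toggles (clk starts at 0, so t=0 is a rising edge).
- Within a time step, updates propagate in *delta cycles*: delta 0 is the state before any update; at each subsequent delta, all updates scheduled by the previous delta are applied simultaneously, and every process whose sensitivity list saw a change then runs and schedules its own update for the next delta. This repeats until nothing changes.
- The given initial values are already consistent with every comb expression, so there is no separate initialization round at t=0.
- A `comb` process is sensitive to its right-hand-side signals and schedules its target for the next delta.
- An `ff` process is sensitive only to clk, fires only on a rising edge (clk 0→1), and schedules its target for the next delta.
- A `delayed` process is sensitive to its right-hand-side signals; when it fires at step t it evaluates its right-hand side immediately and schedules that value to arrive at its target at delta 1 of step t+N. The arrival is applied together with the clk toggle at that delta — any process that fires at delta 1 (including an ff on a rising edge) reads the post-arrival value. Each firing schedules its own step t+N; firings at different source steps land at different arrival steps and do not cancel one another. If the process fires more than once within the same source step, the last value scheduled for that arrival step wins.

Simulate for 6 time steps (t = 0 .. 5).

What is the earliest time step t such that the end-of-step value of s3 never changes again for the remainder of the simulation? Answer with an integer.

2

[bits: clk,s3,s2,s4,s6,s0,s5]
t=0: Δ0=0100000 Δ1=1100000 Δ2=1000001 | 2Δ
t=1: Δ0=1000001 Δ1=0000001 | 1Δ
t=2: Δ0=0000001 Δ1=1000101 Δ2=1101101 Δ3=1101111 Δ4=1111111 | 4Δ
t=3: Δ0=1111111 Δ1=0111111 | 1Δ
t=4: Δ0=0111111 Δ1=1111111 | 1Δ
t=5: Δ0=1111111 Δ1=0111111 | 1Δ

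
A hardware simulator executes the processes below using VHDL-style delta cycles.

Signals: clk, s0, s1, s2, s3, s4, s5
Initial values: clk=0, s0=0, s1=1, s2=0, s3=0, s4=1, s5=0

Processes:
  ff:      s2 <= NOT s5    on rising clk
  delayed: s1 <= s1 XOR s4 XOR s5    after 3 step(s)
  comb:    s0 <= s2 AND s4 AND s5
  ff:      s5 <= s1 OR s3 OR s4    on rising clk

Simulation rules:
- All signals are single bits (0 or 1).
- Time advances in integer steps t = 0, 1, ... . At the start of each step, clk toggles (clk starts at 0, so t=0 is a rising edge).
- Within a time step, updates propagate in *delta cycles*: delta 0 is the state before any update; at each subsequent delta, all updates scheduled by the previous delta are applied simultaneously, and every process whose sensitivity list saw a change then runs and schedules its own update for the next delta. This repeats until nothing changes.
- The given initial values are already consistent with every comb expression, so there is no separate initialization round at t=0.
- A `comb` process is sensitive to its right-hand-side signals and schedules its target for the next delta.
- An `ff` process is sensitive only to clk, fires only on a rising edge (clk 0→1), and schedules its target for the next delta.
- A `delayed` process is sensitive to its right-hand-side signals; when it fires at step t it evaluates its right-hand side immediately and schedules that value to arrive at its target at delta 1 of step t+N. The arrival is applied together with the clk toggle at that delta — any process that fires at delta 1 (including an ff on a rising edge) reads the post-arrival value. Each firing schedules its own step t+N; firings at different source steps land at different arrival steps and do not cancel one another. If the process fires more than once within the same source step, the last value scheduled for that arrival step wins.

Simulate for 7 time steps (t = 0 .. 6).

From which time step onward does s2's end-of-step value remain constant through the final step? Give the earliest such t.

t=0 Δ0: s5=0 clk=0 s1=1 s3=0 s0=0 s2=0 s4=1
  Δ1: clk:0→1
  Δ2: s5:0→1, s2:0→1
  Δ3: s0:0→1
  (3Δ to stable)
t=1 Δ0: s5=1 clk=1 s1=1 s3=0 s0=1 s2=1 s4=1
  Δ1: clk:1→0
  (1Δ to stable)
t=2 Δ0: s5=1 clk=0 s1=1 s3=0 s0=1 s2=1 s4=1
  Δ1: clk:0→1
  Δ2: s2:1→0
  Δ3: s0:1→0
  (3Δ to stable)
t=3 Δ0: s5=1 clk=1 s1=1 s3=0 s0=0 s2=0 s4=1
  Δ1: clk:1→0
  (1Δ to stable)
t=4 Δ0: s5=1 clk=0 s1=1 s3=0 s0=0 s2=0 s4=1
  Δ1: clk:0→1
  (1Δ to stable)
t=5 Δ0: s5=1 clk=1 s1=1 s3=0 s0=0 s2=0 s4=1
  Δ1: clk:1→0
  (1Δ to stable)
t=6 Δ0: s5=1 clk=0 s1=1 s3=0 s0=0 s2=0 s4=1
  Δ1: clk:0→1
  (1Δ to stable)

2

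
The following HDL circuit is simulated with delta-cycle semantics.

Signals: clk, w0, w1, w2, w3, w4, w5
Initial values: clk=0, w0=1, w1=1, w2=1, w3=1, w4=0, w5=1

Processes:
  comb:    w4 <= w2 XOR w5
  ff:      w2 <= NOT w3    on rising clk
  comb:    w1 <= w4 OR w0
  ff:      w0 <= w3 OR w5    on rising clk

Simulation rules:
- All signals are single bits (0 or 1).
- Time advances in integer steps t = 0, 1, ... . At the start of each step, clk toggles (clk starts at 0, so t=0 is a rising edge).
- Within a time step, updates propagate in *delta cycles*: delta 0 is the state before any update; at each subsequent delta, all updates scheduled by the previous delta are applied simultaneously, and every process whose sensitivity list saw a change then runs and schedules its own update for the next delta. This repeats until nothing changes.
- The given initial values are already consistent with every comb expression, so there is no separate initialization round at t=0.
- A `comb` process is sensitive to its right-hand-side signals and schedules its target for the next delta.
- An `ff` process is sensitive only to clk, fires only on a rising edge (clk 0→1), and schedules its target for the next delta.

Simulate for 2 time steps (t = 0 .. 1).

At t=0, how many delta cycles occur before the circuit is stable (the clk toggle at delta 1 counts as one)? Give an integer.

t0.Δ0 w1=1 clk=0 w2=1 w3=1 w0=1 w4=0 w5=1
t0.Δ1 w1=1 clk=1 w2=1 w3=1 w0=1 w4=0 w5=1
t0.Δ2 w1=1 clk=1 w2=0 w3=1 w0=1 w4=0 w5=1
t0.Δ3 w1=1 clk=1 w2=0 w3=1 w0=1 w4=1 w5=1
t1.Δ0 w1=1 clk=1 w2=0 w3=1 w0=1 w4=1 w5=1
t1.Δ1 w1=1 clk=0 w2=0 w3=1 w0=1 w4=1 w5=1

3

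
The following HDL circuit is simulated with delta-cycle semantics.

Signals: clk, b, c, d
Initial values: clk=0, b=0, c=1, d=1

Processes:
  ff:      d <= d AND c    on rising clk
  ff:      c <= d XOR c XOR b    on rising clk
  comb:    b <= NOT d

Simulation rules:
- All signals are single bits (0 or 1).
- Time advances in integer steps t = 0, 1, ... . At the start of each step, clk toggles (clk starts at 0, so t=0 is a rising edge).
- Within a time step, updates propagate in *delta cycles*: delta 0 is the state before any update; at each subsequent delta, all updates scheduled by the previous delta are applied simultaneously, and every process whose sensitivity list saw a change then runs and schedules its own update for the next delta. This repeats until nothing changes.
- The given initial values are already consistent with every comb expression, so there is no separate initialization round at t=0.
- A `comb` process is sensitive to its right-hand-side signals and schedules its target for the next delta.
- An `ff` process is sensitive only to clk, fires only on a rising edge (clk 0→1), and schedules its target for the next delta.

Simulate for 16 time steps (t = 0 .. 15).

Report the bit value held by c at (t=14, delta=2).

1

[bits: d,c,clk,b]
t=0: Δ0=1100 Δ1=1110 Δ2=1010 | 2Δ
t=1: Δ0=1010 Δ1=1000 | 1Δ
t=2: Δ0=1000 Δ1=1010 Δ2=0110 Δ3=0111 | 3Δ
t=3: Δ0=0111 Δ1=0101 | 1Δ
t=4: Δ0=0101 Δ1=0111 Δ2=0011 | 2Δ
t=5: Δ0=0011 Δ1=0001 | 1Δ
t=6: Δ0=0001 Δ1=0011 Δ2=0111 | 2Δ
t=7: Δ0=0111 Δ1=0101 | 1Δ
t=8: Δ0=0101 Δ1=0111 Δ2=0011 | 2Δ
t=9: Δ0=0011 Δ1=0001 | 1Δ
t=10: Δ0=0001 Δ1=0011 Δ2=0111 | 2Δ
t=11: Δ0=0111 Δ1=0101 | 1Δ
t=12: Δ0=0101 Δ1=0111 Δ2=0011 | 2Δ
t=13: Δ0=0011 Δ1=0001 | 1Δ
t=14: Δ0=0001 Δ1=0011 Δ2=0111 | 2Δ
t=15: Δ0=0111 Δ1=0101 | 1Δ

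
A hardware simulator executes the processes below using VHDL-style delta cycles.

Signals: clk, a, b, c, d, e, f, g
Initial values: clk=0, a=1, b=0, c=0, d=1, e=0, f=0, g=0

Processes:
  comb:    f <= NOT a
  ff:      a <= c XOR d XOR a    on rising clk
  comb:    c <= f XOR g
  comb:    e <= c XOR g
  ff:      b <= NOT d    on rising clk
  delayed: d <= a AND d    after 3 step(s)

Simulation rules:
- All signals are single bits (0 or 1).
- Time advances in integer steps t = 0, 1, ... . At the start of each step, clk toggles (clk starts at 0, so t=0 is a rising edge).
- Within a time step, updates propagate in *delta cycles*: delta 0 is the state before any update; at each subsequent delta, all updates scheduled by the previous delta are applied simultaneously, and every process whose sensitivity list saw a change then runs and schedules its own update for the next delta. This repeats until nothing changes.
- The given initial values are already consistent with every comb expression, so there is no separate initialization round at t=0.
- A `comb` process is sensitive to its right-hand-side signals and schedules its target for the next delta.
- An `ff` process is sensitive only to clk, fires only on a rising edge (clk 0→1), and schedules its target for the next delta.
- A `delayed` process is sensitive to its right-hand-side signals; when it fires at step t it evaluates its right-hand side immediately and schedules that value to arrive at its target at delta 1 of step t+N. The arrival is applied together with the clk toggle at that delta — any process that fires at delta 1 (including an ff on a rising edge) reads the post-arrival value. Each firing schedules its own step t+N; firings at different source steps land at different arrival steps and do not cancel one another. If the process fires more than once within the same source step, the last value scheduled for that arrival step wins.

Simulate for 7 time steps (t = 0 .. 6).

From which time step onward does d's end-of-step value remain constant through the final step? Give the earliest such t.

3

t=0 Δ0: clk=0 g=0 f=0 d=1 c=0 a=1 e=0 b=0
  Δ1: clk:0→1
  Δ2: a:1→0
  Δ3: f:0→1
  Δ4: c:0→1
  Δ5: e:0→1
  (5Δ to stable)
t=1 Δ0: clk=1 g=0 f=1 d=1 c=1 a=0 e=1 b=0
  Δ1: clk:1→0
  (1Δ to stable)
t=2 Δ0: clk=0 g=0 f=1 d=1 c=1 a=0 e=1 b=0
  Δ1: clk:0→1
  (1Δ to stable)
t=3 Δ0: clk=1 g=0 f=1 d=1 c=1 a=0 e=1 b=0
  Δ1: clk:1→0, d:1→0
  (1Δ to stable)
t=4 Δ0: clk=0 g=0 f=1 d=0 c=1 a=0 e=1 b=0
  Δ1: clk:0→1
  Δ2: a:0→1, b:0→1
  Δ3: f:1→0
  Δ4: c:1→0
  Δ5: e:1→0
  (5Δ to stable)
t=5 Δ0: clk=1 g=0 f=0 d=0 c=0 a=1 e=0 b=1
  Δ1: clk:1→0
  (1Δ to stable)
t=6 Δ0: clk=0 g=0 f=0 d=0 c=0 a=1 e=0 b=1
  Δ1: clk:0→1
  (1Δ to stable)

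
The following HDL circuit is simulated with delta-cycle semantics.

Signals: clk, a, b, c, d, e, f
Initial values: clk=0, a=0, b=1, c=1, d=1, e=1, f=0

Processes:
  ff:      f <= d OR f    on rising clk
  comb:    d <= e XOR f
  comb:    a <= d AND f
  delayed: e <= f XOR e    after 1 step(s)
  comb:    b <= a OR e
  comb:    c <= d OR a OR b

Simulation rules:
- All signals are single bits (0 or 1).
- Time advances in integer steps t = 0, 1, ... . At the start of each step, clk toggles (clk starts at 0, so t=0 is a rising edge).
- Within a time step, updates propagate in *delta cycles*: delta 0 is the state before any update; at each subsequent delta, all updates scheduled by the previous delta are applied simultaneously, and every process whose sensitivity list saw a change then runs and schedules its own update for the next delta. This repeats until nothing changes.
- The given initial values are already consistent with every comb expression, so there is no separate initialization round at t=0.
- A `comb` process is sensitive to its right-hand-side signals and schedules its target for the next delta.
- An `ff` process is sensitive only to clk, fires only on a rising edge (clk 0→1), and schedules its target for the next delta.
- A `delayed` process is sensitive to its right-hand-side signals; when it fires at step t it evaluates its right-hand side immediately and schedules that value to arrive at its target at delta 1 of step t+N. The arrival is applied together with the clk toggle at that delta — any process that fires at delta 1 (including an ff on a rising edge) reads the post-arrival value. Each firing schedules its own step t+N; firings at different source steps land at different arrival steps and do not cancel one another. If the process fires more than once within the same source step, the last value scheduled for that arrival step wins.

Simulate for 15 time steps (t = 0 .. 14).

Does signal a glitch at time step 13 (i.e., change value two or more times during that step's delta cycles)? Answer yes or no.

no

[bits: clk,e,a,d,c,b,f]
t=0: Δ0=0101110 Δ1=1101110 Δ2=1101111 Δ3=1110111 Δ4=1100111 | 4Δ
t=1: Δ0=1100111 Δ1=0000111 Δ2=0001101 Δ3=0011101 Δ4=0011111 | 4Δ
t=2: Δ0=0011111 Δ1=1111111 Δ2=1110111 Δ3=1100111 | 3Δ
t=3: Δ0=1100111 Δ1=0000111 Δ2=0001101 Δ3=0011101 Δ4=0011111 | 4Δ
t=4: Δ0=0011111 Δ1=1111111 Δ2=1110111 Δ3=1100111 | 3Δ
t=5: Δ0=1100111 Δ1=0000111 Δ2=0001101 Δ3=0011101 Δ4=0011111 | 4Δ
t=6: Δ0=0011111 Δ1=1111111 Δ2=1110111 Δ3=1100111 | 3Δ
t=7: Δ0=1100111 Δ1=0000111 Δ2=0001101 Δ3=0011101 Δ4=0011111 | 4Δ
t=8: Δ0=0011111 Δ1=1111111 Δ2=1110111 Δ3=1100111 | 3Δ
t=9: Δ0=1100111 Δ1=0000111 Δ2=0001101 Δ3=0011101 Δ4=0011111 | 4Δ
t=10: Δ0=0011111 Δ1=1111111 Δ2=1110111 Δ3=1100111 | 3Δ
t=11: Δ0=1100111 Δ1=0000111 Δ2=0001101 Δ3=0011101 Δ4=0011111 | 4Δ
t=12: Δ0=0011111 Δ1=1111111 Δ2=1110111 Δ3=1100111 | 3Δ
t=13: Δ0=1100111 Δ1=0000111 Δ2=0001101 Δ3=0011101 Δ4=0011111 | 4Δ
t=14: Δ0=0011111 Δ1=1111111 Δ2=1110111 Δ3=1100111 | 3Δ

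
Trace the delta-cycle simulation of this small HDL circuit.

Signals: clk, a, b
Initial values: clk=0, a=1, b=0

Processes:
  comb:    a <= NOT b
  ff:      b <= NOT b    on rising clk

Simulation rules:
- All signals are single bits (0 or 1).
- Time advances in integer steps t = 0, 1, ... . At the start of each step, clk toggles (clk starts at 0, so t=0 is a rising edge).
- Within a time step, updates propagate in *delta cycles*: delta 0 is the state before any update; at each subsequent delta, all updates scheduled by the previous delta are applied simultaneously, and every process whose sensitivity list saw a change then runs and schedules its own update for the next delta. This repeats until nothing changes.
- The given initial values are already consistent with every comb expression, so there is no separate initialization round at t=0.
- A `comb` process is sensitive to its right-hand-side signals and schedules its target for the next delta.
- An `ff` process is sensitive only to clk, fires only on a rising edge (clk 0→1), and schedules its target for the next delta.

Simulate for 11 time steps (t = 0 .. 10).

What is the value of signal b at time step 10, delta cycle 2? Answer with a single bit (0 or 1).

t=0 Δ0: b=0 clk=0 a=1
  Δ1: clk:0→1
  Δ2: b:0→1
  Δ3: a:1→0
  (3Δ to stable)
t=1 Δ0: b=1 clk=1 a=0
  Δ1: clk:1→0
  (1Δ to stable)
t=2 Δ0: b=1 clk=0 a=0
  Δ1: clk:0→1
  Δ2: b:1→0
  Δ3: a:0→1
  (3Δ to stable)
t=3 Δ0: b=0 clk=1 a=1
  Δ1: clk:1→0
  (1Δ to stable)
t=4 Δ0: b=0 clk=0 a=1
  Δ1: clk:0→1
  Δ2: b:0→1
  Δ3: a:1→0
  (3Δ to stable)
t=5 Δ0: b=1 clk=1 a=0
  Δ1: clk:1→0
  (1Δ to stable)
t=6 Δ0: b=1 clk=0 a=0
  Δ1: clk:0→1
  Δ2: b:1→0
  Δ3: a:0→1
  (3Δ to stable)
t=7 Δ0: b=0 clk=1 a=1
  Δ1: clk:1→0
  (1Δ to stable)
t=8 Δ0: b=0 clk=0 a=1
  Δ1: clk:0→1
  Δ2: b:0→1
  Δ3: a:1→0
  (3Δ to stable)
t=9 Δ0: b=1 clk=1 a=0
  Δ1: clk:1→0
  (1Δ to stable)
t=10 Δ0: b=1 clk=0 a=0
  Δ1: clk:0→1
  Δ2: b:1→0
  Δ3: a:0→1
  (3Δ to stable)

0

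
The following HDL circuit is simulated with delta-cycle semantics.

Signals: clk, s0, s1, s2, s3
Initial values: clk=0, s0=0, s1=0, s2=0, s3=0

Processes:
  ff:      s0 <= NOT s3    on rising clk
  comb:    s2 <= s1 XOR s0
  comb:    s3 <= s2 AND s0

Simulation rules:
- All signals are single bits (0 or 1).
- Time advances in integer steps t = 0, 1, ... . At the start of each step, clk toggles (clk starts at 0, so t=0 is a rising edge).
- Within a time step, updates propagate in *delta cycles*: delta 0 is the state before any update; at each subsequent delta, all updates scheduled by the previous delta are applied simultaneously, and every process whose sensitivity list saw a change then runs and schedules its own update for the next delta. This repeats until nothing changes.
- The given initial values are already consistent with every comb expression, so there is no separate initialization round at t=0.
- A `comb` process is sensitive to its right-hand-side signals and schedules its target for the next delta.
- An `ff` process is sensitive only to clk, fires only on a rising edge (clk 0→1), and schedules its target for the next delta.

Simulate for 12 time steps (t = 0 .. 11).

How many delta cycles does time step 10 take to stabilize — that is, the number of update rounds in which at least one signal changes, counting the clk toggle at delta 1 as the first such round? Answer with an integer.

[bits: s3,s2,clk,s0,s1]
t=0: Δ0=00000 Δ1=00100 Δ2=00110 Δ3=01110 Δ4=11110 | 4Δ
t=1: Δ0=11110 Δ1=11010 | 1Δ
t=2: Δ0=11010 Δ1=11110 Δ2=11100 Δ3=00100 | 3Δ
t=3: Δ0=00100 Δ1=00000 | 1Δ
t=4: Δ0=00000 Δ1=00100 Δ2=00110 Δ3=01110 Δ4=11110 | 4Δ
t=5: Δ0=11110 Δ1=11010 | 1Δ
t=6: Δ0=11010 Δ1=11110 Δ2=11100 Δ3=00100 | 3Δ
t=7: Δ0=00100 Δ1=00000 | 1Δ
t=8: Δ0=00000 Δ1=00100 Δ2=00110 Δ3=01110 Δ4=11110 | 4Δ
t=9: Δ0=11110 Δ1=11010 | 1Δ
t=10: Δ0=11010 Δ1=11110 Δ2=11100 Δ3=00100 | 3Δ
t=11: Δ0=00100 Δ1=00000 | 1Δ

3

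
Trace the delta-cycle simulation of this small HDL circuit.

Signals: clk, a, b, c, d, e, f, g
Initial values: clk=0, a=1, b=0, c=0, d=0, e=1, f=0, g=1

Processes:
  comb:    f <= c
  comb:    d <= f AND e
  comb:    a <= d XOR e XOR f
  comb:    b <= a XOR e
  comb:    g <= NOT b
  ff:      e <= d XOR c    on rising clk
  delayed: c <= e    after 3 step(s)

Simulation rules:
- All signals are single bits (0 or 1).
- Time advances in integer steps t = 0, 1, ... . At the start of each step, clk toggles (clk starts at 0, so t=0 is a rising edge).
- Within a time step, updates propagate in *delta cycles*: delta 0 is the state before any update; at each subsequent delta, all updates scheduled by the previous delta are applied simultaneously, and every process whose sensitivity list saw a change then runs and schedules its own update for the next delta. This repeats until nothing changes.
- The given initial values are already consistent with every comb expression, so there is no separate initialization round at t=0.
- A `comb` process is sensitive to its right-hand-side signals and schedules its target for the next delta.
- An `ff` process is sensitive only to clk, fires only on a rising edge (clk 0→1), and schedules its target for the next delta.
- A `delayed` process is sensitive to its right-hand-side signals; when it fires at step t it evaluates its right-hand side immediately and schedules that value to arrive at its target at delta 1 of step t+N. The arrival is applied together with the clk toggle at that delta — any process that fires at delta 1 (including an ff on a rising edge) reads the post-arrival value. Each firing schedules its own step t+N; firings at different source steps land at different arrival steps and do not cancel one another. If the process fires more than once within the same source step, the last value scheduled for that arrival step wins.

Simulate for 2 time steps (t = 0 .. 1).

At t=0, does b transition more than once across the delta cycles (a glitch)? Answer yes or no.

yes

[bits: a,c,clk,f,b,d,g,e]
t=0: Δ0=10000011 Δ1=10100011 Δ2=10100010 Δ3=00101010 Δ4=00100000 Δ5=00100010 | 5Δ
t=1: Δ0=00100010 Δ1=00000010 | 1Δ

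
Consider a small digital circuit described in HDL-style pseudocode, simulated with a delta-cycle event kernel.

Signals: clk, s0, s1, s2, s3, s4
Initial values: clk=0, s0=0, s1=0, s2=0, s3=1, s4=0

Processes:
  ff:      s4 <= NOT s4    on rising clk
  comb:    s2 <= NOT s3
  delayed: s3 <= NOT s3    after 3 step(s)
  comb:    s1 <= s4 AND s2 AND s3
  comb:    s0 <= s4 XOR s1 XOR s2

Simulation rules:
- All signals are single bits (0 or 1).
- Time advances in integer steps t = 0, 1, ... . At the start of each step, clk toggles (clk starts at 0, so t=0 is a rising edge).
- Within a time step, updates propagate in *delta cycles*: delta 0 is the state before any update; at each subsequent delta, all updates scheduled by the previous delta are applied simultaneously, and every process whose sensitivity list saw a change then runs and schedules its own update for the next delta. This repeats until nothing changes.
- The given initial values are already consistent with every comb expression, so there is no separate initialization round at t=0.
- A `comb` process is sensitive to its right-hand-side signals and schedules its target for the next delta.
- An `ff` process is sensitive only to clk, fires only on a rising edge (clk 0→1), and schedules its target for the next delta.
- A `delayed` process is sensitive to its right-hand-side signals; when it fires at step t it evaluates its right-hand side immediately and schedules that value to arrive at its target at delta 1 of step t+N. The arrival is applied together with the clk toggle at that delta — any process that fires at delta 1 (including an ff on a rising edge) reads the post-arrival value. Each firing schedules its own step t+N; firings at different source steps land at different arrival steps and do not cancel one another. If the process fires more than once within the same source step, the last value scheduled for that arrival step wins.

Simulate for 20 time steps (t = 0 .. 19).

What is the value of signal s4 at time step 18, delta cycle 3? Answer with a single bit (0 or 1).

t0.Δ0 s2=0 clk=0 s4=0 s3=1 s0=0 s1=0
t0.Δ1 s2=0 clk=1 s4=0 s3=1 s0=0 s1=0
t0.Δ2 s2=0 clk=1 s4=1 s3=1 s0=0 s1=0
t0.Δ3 s2=0 clk=1 s4=1 s3=1 s0=1 s1=0
t1.Δ0 s2=0 clk=1 s4=1 s3=1 s0=1 s1=0
t1.Δ1 s2=0 clk=0 s4=1 s3=1 s0=1 s1=0
t2.Δ0 s2=0 clk=0 s4=1 s3=1 s0=1 s1=0
t2.Δ1 s2=0 clk=1 s4=1 s3=1 s0=1 s1=0
t2.Δ2 s2=0 clk=1 s4=0 s3=1 s0=1 s1=0
t2.Δ3 s2=0 clk=1 s4=0 s3=1 s0=0 s1=0
t3.Δ0 s2=0 clk=1 s4=0 s3=1 s0=0 s1=0
t3.Δ1 s2=0 clk=0 s4=0 s3=1 s0=0 s1=0
t4.Δ0 s2=0 clk=0 s4=0 s3=1 s0=0 s1=0
t4.Δ1 s2=0 clk=1 s4=0 s3=1 s0=0 s1=0
t4.Δ2 s2=0 clk=1 s4=1 s3=1 s0=0 s1=0
t4.Δ3 s2=0 clk=1 s4=1 s3=1 s0=1 s1=0
t5.Δ0 s2=0 clk=1 s4=1 s3=1 s0=1 s1=0
t5.Δ1 s2=0 clk=0 s4=1 s3=1 s0=1 s1=0
t6.Δ0 s2=0 clk=0 s4=1 s3=1 s0=1 s1=0
t6.Δ1 s2=0 clk=1 s4=1 s3=1 s0=1 s1=0
t6.Δ2 s2=0 clk=1 s4=0 s3=1 s0=1 s1=0
t6.Δ3 s2=0 clk=1 s4=0 s3=1 s0=0 s1=0
t7.Δ0 s2=0 clk=1 s4=0 s3=1 s0=0 s1=0
t7.Δ1 s2=0 clk=0 s4=0 s3=1 s0=0 s1=0
t8.Δ0 s2=0 clk=0 s4=0 s3=1 s0=0 s1=0
t8.Δ1 s2=0 clk=1 s4=0 s3=1 s0=0 s1=0
t8.Δ2 s2=0 clk=1 s4=1 s3=1 s0=0 s1=0
t8.Δ3 s2=0 clk=1 s4=1 s3=1 s0=1 s1=0
t9.Δ0 s2=0 clk=1 s4=1 s3=1 s0=1 s1=0
t9.Δ1 s2=0 clk=0 s4=1 s3=1 s0=1 s1=0
t10.Δ0 s2=0 clk=0 s4=1 s3=1 s0=1 s1=0
t10.Δ1 s2=0 clk=1 s4=1 s3=1 s0=1 s1=0
t10.Δ2 s2=0 clk=1 s4=0 s3=1 s0=1 s1=0
t10.Δ3 s2=0 clk=1 s4=0 s3=1 s0=0 s1=0
t11.Δ0 s2=0 clk=1 s4=0 s3=1 s0=0 s1=0
t11.Δ1 s2=0 clk=0 s4=0 s3=1 s0=0 s1=0
t12.Δ0 s2=0 clk=0 s4=0 s3=1 s0=0 s1=0
t12.Δ1 s2=0 clk=1 s4=0 s3=1 s0=0 s1=0
t12.Δ2 s2=0 clk=1 s4=1 s3=1 s0=0 s1=0
t12.Δ3 s2=0 clk=1 s4=1 s3=1 s0=1 s1=0
t13.Δ0 s2=0 clk=1 s4=1 s3=1 s0=1 s1=0
t13.Δ1 s2=0 clk=0 s4=1 s3=1 s0=1 s1=0
t14.Δ0 s2=0 clk=0 s4=1 s3=1 s0=1 s1=0
t14.Δ1 s2=0 clk=1 s4=1 s3=1 s0=1 s1=0
t14.Δ2 s2=0 clk=1 s4=0 s3=1 s0=1 s1=0
t14.Δ3 s2=0 clk=1 s4=0 s3=1 s0=0 s1=0
t15.Δ0 s2=0 clk=1 s4=0 s3=1 s0=0 s1=0
t15.Δ1 s2=0 clk=0 s4=0 s3=1 s0=0 s1=0
t16.Δ0 s2=0 clk=0 s4=0 s3=1 s0=0 s1=0
t16.Δ1 s2=0 clk=1 s4=0 s3=1 s0=0 s1=0
t16.Δ2 s2=0 clk=1 s4=1 s3=1 s0=0 s1=0
t16.Δ3 s2=0 clk=1 s4=1 s3=1 s0=1 s1=0
t17.Δ0 s2=0 clk=1 s4=1 s3=1 s0=1 s1=0
t17.Δ1 s2=0 clk=0 s4=1 s3=1 s0=1 s1=0
t18.Δ0 s2=0 clk=0 s4=1 s3=1 s0=1 s1=0
t18.Δ1 s2=0 clk=1 s4=1 s3=1 s0=1 s1=0
t18.Δ2 s2=0 clk=1 s4=0 s3=1 s0=1 s1=0
t18.Δ3 s2=0 clk=1 s4=0 s3=1 s0=0 s1=0
t19.Δ0 s2=0 clk=1 s4=0 s3=1 s0=0 s1=0
t19.Δ1 s2=0 clk=0 s4=0 s3=1 s0=0 s1=0

0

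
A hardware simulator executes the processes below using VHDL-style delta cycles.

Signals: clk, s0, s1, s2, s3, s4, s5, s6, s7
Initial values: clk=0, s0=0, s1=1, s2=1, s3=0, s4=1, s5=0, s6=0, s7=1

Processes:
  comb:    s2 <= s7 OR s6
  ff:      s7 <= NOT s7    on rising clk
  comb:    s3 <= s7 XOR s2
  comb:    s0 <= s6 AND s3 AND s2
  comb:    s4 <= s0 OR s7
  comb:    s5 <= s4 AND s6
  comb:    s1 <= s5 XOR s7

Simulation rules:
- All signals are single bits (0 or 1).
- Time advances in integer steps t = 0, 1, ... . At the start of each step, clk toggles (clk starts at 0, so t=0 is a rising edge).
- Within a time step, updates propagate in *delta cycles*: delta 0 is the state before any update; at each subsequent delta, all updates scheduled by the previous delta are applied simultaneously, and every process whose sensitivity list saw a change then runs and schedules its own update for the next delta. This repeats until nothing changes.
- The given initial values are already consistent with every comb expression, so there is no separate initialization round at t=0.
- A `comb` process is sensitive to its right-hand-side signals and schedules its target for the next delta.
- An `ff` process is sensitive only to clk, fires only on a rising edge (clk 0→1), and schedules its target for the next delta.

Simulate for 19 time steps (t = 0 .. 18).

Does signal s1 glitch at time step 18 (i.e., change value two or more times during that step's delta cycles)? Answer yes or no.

no

[bits: s3,s2,s6,s7,s5,s4,s0,clk,s1]
t=0: Δ0=010101001 Δ1=010101011 Δ2=010001011 Δ3=100000010 Δ4=000000010 | 4Δ
t=1: Δ0=000000010 Δ1=000000000 | 1Δ
t=2: Δ0=000000000 Δ1=000000010 Δ2=000100010 Δ3=110101011 Δ4=010101011 | 4Δ
t=3: Δ0=010101011 Δ1=010101001 | 1Δ
t=4: Δ0=010101001 Δ1=010101011 Δ2=010001011 Δ3=100000010 Δ4=000000010 | 4Δ
t=5: Δ0=000000010 Δ1=000000000 | 1Δ
t=6: Δ0=000000000 Δ1=000000010 Δ2=000100010 Δ3=110101011 Δ4=010101011 | 4Δ
t=7: Δ0=010101011 Δ1=010101001 | 1Δ
t=8: Δ0=010101001 Δ1=010101011 Δ2=010001011 Δ3=100000010 Δ4=000000010 | 4Δ
t=9: Δ0=000000010 Δ1=000000000 | 1Δ
t=10: Δ0=000000000 Δ1=000000010 Δ2=000100010 Δ3=110101011 Δ4=010101011 | 4Δ
t=11: Δ0=010101011 Δ1=010101001 | 1Δ
t=12: Δ0=010101001 Δ1=010101011 Δ2=010001011 Δ3=100000010 Δ4=000000010 | 4Δ
t=13: Δ0=000000010 Δ1=000000000 | 1Δ
t=14: Δ0=000000000 Δ1=000000010 Δ2=000100010 Δ3=110101011 Δ4=010101011 | 4Δ
t=15: Δ0=010101011 Δ1=010101001 | 1Δ
t=16: Δ0=010101001 Δ1=010101011 Δ2=010001011 Δ3=100000010 Δ4=000000010 | 4Δ
t=17: Δ0=000000010 Δ1=000000000 | 1Δ
t=18: Δ0=000000000 Δ1=000000010 Δ2=000100010 Δ3=110101011 Δ4=010101011 | 4Δ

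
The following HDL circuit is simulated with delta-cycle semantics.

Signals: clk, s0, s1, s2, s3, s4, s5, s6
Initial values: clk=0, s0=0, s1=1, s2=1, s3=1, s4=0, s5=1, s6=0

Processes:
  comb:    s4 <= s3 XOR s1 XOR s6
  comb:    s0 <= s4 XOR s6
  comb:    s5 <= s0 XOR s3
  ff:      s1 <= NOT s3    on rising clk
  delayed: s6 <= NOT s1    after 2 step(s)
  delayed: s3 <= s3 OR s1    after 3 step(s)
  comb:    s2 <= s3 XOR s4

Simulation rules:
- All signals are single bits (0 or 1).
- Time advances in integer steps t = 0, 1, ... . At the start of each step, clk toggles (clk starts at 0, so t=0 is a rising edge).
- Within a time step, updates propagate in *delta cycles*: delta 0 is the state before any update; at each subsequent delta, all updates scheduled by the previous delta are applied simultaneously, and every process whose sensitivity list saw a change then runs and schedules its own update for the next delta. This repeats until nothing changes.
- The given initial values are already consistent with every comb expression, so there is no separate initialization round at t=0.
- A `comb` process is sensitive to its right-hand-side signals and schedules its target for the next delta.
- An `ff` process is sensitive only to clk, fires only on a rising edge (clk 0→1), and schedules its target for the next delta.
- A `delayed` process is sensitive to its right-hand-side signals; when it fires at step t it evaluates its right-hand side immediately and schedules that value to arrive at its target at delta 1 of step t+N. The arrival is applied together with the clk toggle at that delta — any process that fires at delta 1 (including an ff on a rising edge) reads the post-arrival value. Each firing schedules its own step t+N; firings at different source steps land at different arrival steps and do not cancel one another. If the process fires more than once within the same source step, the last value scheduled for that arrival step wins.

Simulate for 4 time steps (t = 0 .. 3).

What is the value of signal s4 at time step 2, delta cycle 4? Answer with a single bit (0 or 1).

0

[bits: clk,s4,s3,s2,s6,s0,s1,s5]
t=0: Δ0=00110011 Δ1=10110011 Δ2=10110001 Δ3=11110001 Δ4=11100101 Δ5=11100100 | 5Δ
t=1: Δ0=11100100 Δ1=01100100 | 1Δ
t=2: Δ0=01100100 Δ1=11101100 Δ2=10101000 Δ3=10111101 Δ4=10111100 | 4Δ
t=3: Δ0=10111100 Δ1=00111100 | 1Δ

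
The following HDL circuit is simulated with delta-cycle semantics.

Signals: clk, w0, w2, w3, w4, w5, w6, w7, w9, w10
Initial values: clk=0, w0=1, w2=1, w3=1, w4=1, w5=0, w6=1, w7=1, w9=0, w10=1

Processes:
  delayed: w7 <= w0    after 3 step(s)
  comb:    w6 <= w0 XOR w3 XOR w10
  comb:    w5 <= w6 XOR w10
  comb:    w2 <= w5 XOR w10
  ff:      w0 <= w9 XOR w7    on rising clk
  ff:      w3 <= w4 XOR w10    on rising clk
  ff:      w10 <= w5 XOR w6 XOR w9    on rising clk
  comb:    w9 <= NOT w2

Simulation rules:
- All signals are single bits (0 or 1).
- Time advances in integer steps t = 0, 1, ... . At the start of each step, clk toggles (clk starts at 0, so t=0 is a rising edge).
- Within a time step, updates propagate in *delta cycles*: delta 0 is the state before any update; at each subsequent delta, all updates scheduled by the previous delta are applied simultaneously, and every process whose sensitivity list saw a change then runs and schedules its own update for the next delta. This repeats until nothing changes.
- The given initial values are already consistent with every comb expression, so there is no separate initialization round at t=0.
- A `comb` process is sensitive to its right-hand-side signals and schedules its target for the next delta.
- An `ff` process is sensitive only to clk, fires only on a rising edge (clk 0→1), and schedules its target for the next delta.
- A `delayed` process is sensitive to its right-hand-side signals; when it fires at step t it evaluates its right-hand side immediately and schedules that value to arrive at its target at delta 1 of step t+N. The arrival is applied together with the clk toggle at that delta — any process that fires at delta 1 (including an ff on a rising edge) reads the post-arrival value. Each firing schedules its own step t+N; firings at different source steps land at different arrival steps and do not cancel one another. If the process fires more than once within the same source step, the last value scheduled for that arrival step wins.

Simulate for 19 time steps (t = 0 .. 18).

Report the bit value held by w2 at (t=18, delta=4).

[bits: w2,w0,w10,w7,w6,w3,w5,clk,w9,w4]
t=0: Δ0=1111110001 Δ1=1111110101 Δ2=1111100101 Δ3=1111000101 Δ4=1111001101 Δ5=0111001101 Δ6=0111001111 | 6Δ
t=1: Δ0=0111001111 Δ1=0111001011 | 1Δ
t=2: Δ0=0111001011 Δ1=0111001111 Δ2=0001001111 Δ3=1001000111 Δ4=0001000101 Δ5=0001000111 | 5Δ
t=3: Δ0=0001000111 Δ1=0001000011 | 1Δ
t=4: Δ0=0001000011 Δ1=0001000111 Δ2=0011010111 Δ3=1011011111 Δ4=0011011101 Δ5=0011011111 | 5Δ
t=5: Δ0=0011011111 Δ1=0010011011 | 1Δ
t=6: Δ0=0010011011 Δ1=0010011111 Δ2=0100001111 Δ3=1100100111 Δ4=0100101101 Δ5=1100101111 Δ6=1100101101 | 6Δ
t=7: Δ0=1100101101 Δ1=1100101001 | 1Δ
t=8: Δ0=1100101001 Δ1=1100101101 Δ2=1000111101 | 2Δ
t=9: Δ0=1000111101 Δ1=1001111001 | 1Δ
t=10: Δ0=1001111001 Δ1=1001111101 Δ2=1101111101 Δ3=1101011101 Δ4=1101010101 Δ5=0101010101 Δ6=0101010111 | 6Δ
t=11: Δ0=0101010111 Δ1=0100010011 | 1Δ
t=12: Δ0=0100010011 Δ1=0100010111 Δ2=0110010111 Δ3=1110111111 Δ4=0110110101 Δ5=1110110111 Δ6=1110110101 | 6Δ
t=13: Δ0=1110110101 Δ1=1111110001 | 1Δ
t=14: Δ0=1111110001 Δ1=1111110101 Δ2=1111100101 Δ3=1111000101 Δ4=1111001101 Δ5=0111001101 Δ6=0111001111 | 6Δ
t=15: Δ0=0111001111 Δ1=0111001011 | 1Δ
t=16: Δ0=0111001011 Δ1=0111001111 Δ2=0001001111 Δ3=1001000111 Δ4=0001000101 Δ5=0001000111 | 5Δ
t=17: Δ0=0001000111 Δ1=0001000011 | 1Δ
t=18: Δ0=0001000011 Δ1=0001000111 Δ2=0011010111 Δ3=1011011111 Δ4=0011011101 Δ5=0011011111 | 5Δ

0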